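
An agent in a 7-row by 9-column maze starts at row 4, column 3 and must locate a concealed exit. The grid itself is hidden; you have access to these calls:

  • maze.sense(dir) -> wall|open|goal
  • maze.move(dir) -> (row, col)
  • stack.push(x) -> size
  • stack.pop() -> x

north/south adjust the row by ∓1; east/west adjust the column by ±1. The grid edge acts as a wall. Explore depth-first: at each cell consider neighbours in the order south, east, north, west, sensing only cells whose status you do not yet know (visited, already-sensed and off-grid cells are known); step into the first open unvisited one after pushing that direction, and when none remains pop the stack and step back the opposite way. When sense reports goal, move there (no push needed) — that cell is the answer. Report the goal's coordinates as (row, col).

→ maze.sense(dir='south')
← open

→ stack.push(x='south')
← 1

→ maze.move(dir='south')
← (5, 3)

→ maze.sense(dir='south')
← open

→ stack.push(x='south')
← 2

→ maze.move(dir='south')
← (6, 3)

→ maze.sense(dir='east')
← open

→ stack.push(x='east')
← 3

→ maze.move(dir='east')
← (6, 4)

→ maze.sense(dir='east')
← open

→ stack.push(x='east')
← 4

→ maze.move(dir='east')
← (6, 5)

→ maze.sense(dir='east')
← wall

→ maze.sense(dir='north')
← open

→ stack.push(x='north')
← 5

→ maze.move(dir='north')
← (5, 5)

→ maze.sense(dir='east')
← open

→ stack.push(x='east')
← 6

→ maze.move(dir='east')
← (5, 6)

→ maze.sense(dir='east')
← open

→ stack.push(x='east')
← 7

→ maze.move(dir='east')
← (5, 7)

→ maze.sense(dir='south')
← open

→ stack.push(x='south')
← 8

→ maze.move(dir='south')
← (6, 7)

→ maze.sense(dir='east')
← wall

→ stack.pop()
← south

→ maze.move(dir='north')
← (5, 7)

→ maze.sense(dir='east')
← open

→ stack.push(x='east')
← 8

→ maze.move(dir='east')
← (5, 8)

→ maze.sense(dir='north')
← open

→ stack.push(x='north')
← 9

→ maze.move(dir='north')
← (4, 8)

→ maze.sense(dir='north')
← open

→ stack.push(x='north')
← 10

→ maze.move(dir='north')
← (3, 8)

→ maze.sense(dir='north')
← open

→ stack.push(x='north')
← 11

→ maze.move(dir='north')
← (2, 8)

→ maze.sense(dir='north')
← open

→ stack.push(x='north')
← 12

→ maze.move(dir='north')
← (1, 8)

→ maze.sense(dir='north')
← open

→ stack.push(x='north')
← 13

→ maze.move(dir='north')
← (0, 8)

→ maze.sense(dir='west')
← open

→ stack.push(x='west')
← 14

→ maze.move(dir='west')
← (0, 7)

→ maze.sense(dir='south')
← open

→ stack.push(x='south')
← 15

→ maze.move(dir='south')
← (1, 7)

→ maze.sense(dir='south')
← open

→ stack.push(x='south')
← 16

→ maze.move(dir='south')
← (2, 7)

→ maze.sense(dir='south')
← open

→ stack.push(x='south')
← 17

→ maze.move(dir='south')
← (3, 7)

→ maze.sense(dir='south')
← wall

→ maze.sense(dir='west')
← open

→ stack.push(x='west')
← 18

→ maze.move(dir='west')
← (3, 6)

→ maze.sense(dir='south')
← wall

→ maze.sense(dir='north')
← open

→ stack.push(x='north')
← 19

→ maze.move(dir='north')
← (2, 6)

→ maze.sense(dir='north')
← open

→ stack.push(x='north')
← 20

→ maze.move(dir='north')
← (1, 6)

→ maze.sense(dir='north')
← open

→ stack.push(x='north')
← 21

→ maze.move(dir='north')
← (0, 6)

→ maze.sense(dir='west')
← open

→ stack.push(x='west')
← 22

→ maze.move(dir='west')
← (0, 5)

→ maze.sense(dir='south')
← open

→ stack.push(x='south')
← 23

→ maze.move(dir='south')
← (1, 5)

→ maze.sense(dir='south')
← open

→ stack.push(x='south')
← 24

→ maze.move(dir='south')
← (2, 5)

→ maze.sense(dir='south')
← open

→ stack.push(x='south')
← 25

→ maze.move(dir='south')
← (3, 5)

→ maze.sense(dir='south')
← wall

→ maze.sense(dir='west')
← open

→ stack.push(x='west')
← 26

→ maze.move(dir='west')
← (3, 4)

→ maze.sense(dir='south')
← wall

→ maze.sense(dir='north')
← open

→ stack.push(x='north')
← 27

→ maze.move(dir='north')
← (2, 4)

→ maze.sense(dir='north')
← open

→ stack.push(x='north')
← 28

→ maze.move(dir='north')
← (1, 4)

→ maze.sense(dir='north')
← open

→ stack.push(x='north')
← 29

→ maze.move(dir='north')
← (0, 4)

→ maze.sense(dir='west')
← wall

→ stack.pop()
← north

→ maze.move(dir='south')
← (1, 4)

→ maze.sense(dir='west')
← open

→ stack.push(x='west')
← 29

→ maze.move(dir='west')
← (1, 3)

→ maze.sense(dir='south')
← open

→ stack.push(x='south')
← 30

→ maze.move(dir='south')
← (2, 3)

→ maze.sense(dir='south')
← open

→ stack.push(x='south')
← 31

→ maze.move(dir='south')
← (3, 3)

→ maze.sense(dir='west')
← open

→ stack.push(x='west')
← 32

→ maze.move(dir='west')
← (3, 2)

→ maze.sense(dir='south')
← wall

→ maze.sense(dir='north')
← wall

→ maze.sense(dir='west')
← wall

→ stack.pop()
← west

→ maze.move(dir='east')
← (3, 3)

→ stack.pop()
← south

→ maze.move(dir='north')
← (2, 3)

→ stack.pop()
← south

→ maze.move(dir='north')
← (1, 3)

→ maze.sense(dir='west')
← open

→ stack.push(x='west')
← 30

→ maze.move(dir='west')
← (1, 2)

→ maze.sense(dir='north')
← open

→ stack.push(x='north')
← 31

→ maze.move(dir='north')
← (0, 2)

→ maze.sense(dir='west')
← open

→ stack.push(x='west')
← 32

→ maze.move(dir='west')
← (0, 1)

→ maze.sense(dir='south')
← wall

→ maze.sense(dir='west')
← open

→ stack.push(x='west')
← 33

→ maze.move(dir='west')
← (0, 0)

→ maze.sense(dir='south')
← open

→ stack.push(x='south')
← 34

→ maze.move(dir='south')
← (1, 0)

→ maze.sense(dir='south')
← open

→ stack.push(x='south')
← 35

→ maze.move(dir='south')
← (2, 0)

→ maze.sense(dir='south')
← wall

→ maze.sense(dir='east')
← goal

→ maze.move(dir='east')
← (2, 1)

Answer: (2, 1)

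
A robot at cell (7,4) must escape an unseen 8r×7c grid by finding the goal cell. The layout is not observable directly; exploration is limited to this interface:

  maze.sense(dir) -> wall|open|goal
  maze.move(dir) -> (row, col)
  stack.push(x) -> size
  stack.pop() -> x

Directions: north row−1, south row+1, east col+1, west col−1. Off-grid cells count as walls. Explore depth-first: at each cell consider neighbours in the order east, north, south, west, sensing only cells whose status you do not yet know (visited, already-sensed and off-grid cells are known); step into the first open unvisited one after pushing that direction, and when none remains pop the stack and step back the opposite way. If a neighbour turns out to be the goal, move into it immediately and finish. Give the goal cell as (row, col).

// 1. sense(dir: east) => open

// 2. push(x: east) => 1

// 3. move(dir: east) => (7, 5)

// 4. sense(dir: east) => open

// 5. push(x: east) => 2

// 6. move(dir: east) => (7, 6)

// 7. sense(dir: north) => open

// 8. push(x: north) => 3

// 9. move(dir: north) => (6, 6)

// 10. sense(dir: north) => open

// 11. push(x: north) => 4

// 12. move(dir: north) => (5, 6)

// 13. sense(dir: north) => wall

// 14. sense(dir: west) => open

// 15. push(x: west) => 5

// 16. move(dir: west) => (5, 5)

// 17. sense(dir: north) => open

// 18. push(x: north) => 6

// 19. move(dir: north) => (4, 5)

// 20. sense(dir: north) => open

// 21. push(x: north) => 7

// 22. move(dir: north) => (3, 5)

// 23. sense(dir: east) => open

// 24. push(x: east) => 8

// 25. move(dir: east) => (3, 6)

// 26. sense(dir: north) => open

// 27. push(x: north) => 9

// 28. move(dir: north) => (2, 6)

// 29. sense(dir: north) => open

// 30. push(x: north) => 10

// 31. move(dir: north) => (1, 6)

// 32. sense(dir: north) => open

// 33. push(x: north) => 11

// 34. move(dir: north) => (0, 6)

// 35. sense(dir: west) => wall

// 36. pop() => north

// 37. move(dir: south) => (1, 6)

// 38. sense(dir: west) => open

// 39. push(x: west) => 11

// 40. move(dir: west) => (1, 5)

// 41. sense(dir: south) => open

// 42. push(x: south) => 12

// 43. move(dir: south) => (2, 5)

// 44. sense(dir: west) => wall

// 45. pop() => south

// 46. move(dir: north) => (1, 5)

// 47. sense(dir: west) => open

// 48. push(x: west) => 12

// 49. move(dir: west) => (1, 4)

// 50. sense(dir: north) => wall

// 51. sense(dir: west) => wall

// 52. pop() => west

// 53. move(dir: east) => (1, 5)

// 54. pop() => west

// 55. move(dir: east) => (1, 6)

// 56. pop() => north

// 57. move(dir: south) => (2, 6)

// 58. pop() => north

// 59. move(dir: south) => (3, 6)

// 60. pop() => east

// 61. move(dir: west) => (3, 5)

// 62. sense(dir: west) => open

// 63. push(x: west) => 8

// 64. move(dir: west) => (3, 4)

// 65. sense(dir: south) => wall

// 66. sense(dir: west) => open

// 67. push(x: west) => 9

// 68. move(dir: west) => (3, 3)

// 69. sense(dir: north) => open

// 70. push(x: north) => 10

// 71. move(dir: north) => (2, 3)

// 72. sense(dir: west) => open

// 73. push(x: west) => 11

// 74. move(dir: west) => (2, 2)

// 75. sense(dir: north) => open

// 76. push(x: north) => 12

// 77. move(dir: north) => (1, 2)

// 78. sense(dir: north) => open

// 79. push(x: north) => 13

// 80. move(dir: north) => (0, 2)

// 81. sense(dir: east) => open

// 82. push(x: east) => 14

// 83. move(dir: east) => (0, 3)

// 84. pop() => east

// 85. move(dir: west) => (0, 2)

// 86. sense(dir: west) => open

// 87. push(x: west) => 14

// 88. move(dir: west) => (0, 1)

// 89. sense(dir: south) => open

// 90. push(x: south) => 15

// 91. move(dir: south) => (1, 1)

// 92. sense(dir: south) => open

// 93. push(x: south) => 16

// 94. move(dir: south) => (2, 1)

// 95. sense(dir: south) => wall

// 96. sense(dir: west) => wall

// 97. pop() => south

// 98. move(dir: north) => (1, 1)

// 99. sense(dir: west) => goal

// 100. move(dir: west) => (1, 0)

Answer: (1, 0)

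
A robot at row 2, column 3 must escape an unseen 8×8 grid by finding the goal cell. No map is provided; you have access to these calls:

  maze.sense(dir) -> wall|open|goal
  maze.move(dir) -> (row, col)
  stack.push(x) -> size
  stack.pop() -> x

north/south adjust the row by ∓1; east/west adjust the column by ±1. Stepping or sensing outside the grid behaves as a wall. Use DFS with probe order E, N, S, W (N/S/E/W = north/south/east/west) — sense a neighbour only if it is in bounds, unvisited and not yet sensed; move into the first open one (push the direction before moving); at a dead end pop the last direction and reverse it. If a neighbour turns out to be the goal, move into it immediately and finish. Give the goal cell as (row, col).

→ maze.sense(dir='east')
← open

→ stack.push(x='east')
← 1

→ maze.move(dir='east')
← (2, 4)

→ maze.sense(dir='east')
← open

→ stack.push(x='east')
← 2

→ maze.move(dir='east')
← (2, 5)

→ maze.sense(dir='east')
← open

→ stack.push(x='east')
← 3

→ maze.move(dir='east')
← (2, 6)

→ maze.sense(dir='east')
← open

→ stack.push(x='east')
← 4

→ maze.move(dir='east')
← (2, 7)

→ maze.sense(dir='north')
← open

→ stack.push(x='north')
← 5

→ maze.move(dir='north')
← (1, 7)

→ maze.sense(dir='north')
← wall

→ maze.sense(dir='west')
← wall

→ stack.pop()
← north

→ maze.move(dir='south')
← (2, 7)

→ maze.sense(dir='south')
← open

→ stack.push(x='south')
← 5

→ maze.move(dir='south')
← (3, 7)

→ maze.sense(dir='south')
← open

→ stack.push(x='south')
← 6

→ maze.move(dir='south')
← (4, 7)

→ maze.sense(dir='south')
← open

→ stack.push(x='south')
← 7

→ maze.move(dir='south')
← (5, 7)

→ maze.sense(dir='south')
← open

→ stack.push(x='south')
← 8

→ maze.move(dir='south')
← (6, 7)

→ maze.sense(dir='south')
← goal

→ maze.move(dir='south')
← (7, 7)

Answer: (7, 7)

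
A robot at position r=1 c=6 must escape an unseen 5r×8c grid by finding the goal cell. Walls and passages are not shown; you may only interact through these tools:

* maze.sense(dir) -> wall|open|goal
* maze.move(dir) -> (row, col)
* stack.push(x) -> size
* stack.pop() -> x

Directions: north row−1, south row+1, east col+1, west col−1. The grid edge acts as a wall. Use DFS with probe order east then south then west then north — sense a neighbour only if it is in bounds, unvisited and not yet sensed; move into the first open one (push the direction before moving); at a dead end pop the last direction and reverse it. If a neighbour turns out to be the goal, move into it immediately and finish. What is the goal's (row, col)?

Using maze.sense with dir='east', yielding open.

Invoking stack.push with x='east', which returns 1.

I use maze.move with dir='east', yielding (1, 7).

Next I call maze.sense with dir='south', and see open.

I run stack.push with x='south', : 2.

I run maze.move with dir='south', and see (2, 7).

I use maze.sense with dir='south', — result: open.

Next I call stack.push with x='south', : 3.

Now I run maze.move with dir='south', yielding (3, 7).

Next I call maze.sense with dir='south', and observe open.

I try stack.push with x='south', which returns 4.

I invoke maze.move with dir='south', — result: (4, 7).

I run maze.sense with dir='west', giving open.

I use stack.push with x='west', and observe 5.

Then maze.move with dir='west', and see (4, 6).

Next I call maze.sense with dir='west', which returns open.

Then stack.push with x='west', and get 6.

I use maze.move with dir='west', which returns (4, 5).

I call maze.sense with dir='west', and get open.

I run stack.push with x='west', giving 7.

I call maze.move with dir='west', and get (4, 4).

I invoke maze.sense with dir='west', and see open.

I use stack.push with x='west', and see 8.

I invoke maze.move with dir='west', giving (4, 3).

Then maze.sense with dir='west', : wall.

I call maze.sense with dir='north', : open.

I invoke stack.push with x='north', → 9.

I call maze.move with dir='north', — result: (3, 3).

I invoke maze.sense with dir='east', yielding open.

Invoking stack.push with x='east', and get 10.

Next I call maze.move with dir='east', and observe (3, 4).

Next I call maze.sense with dir='east', yielding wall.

Next I call maze.sense with dir='north', giving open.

I use stack.push with x='north', — result: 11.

I invoke maze.move with dir='north', and see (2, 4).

Now I run maze.sense with dir='east', and see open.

Calling stack.push with x='east', giving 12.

Now I run maze.move with dir='east', → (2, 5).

I call maze.sense with dir='east', and get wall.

Invoking maze.sense with dir='north', : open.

Next I call stack.push with x='north', and observe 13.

I use maze.move with dir='north', : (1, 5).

Then maze.sense with dir='west', → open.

I run stack.push with x='west', and get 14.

I run maze.move with dir='west', which returns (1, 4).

I try maze.sense with dir='west', giving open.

Then stack.push with x='west', and see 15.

Next I call maze.move with dir='west', yielding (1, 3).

I invoke maze.sense with dir='south', and get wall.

Then maze.sense with dir='west', giving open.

Then stack.push with x='west', — result: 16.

I run maze.move with dir='west', and see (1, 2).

I call maze.sense with dir='south', which returns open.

I run stack.push with x='south', and observe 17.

I use maze.move with dir='south', and see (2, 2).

Using maze.sense with dir='south', — result: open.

I run stack.push with x='south', and observe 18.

I try maze.move with dir='south', which returns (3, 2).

I try maze.sense with dir='west', and observe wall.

Invoking stack.pop(), → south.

Next I call maze.move with dir='north', — result: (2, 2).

Calling maze.sense with dir='west', and see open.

Then stack.push with x='west', → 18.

Calling maze.move with dir='west', and observe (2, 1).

Invoking maze.sense with dir='west', and get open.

Using stack.push with x='west', which returns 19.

Next I call maze.move with dir='west', and see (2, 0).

I call maze.sense with dir='south', → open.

Using stack.push with x='south', yielding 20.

I run maze.move with dir='south', yielding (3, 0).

I use maze.sense with dir='south', → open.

I try stack.push with x='south', → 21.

I invoke maze.move with dir='south', — result: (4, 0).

I call maze.sense with dir='east', giving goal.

Then maze.move with dir='east', : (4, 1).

Answer: (4, 1)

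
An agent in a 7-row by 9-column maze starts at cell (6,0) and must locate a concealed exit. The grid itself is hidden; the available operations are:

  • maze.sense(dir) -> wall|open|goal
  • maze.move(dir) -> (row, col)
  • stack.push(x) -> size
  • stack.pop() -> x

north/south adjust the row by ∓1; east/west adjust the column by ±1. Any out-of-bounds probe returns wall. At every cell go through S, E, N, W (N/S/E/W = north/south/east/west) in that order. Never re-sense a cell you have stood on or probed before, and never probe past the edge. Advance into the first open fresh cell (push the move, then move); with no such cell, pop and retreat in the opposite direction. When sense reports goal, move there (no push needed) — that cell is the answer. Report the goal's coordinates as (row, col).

Invoking maze.sense on east, → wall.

I use maze.sense on north, → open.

Now I run stack.push on north, yielding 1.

I try maze.move on north, yielding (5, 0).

I invoke maze.sense on east, and observe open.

Now I run stack.push on east, giving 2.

Next I call maze.move on east, → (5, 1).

I try maze.sense on east, which returns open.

I invoke stack.push on east, which returns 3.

Using maze.move on east, giving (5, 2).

I use maze.sense on south, and observe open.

I call stack.push on south, : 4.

Now I run maze.move on south, and get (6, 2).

Now I run maze.sense on east, which returns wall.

I run stack.pop(), : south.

Now I run maze.move on north, and observe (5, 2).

I invoke maze.sense on east, giving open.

I invoke stack.push on east, and observe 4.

I run maze.move on east, : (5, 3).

I run maze.sense on east, and see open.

I invoke stack.push on east, → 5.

I try maze.move on east, yielding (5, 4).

I invoke maze.sense on south, : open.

Next I call stack.push on south, yielding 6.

I call maze.move on south, which returns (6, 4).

I try maze.sense on east, and get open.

I try stack.push on east, giving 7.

I use maze.move on east, giving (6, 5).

I invoke maze.sense on east, and get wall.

Calling maze.sense on north, yielding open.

I invoke stack.push on north, yielding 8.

Using maze.move on north, and observe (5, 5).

Now I run maze.sense on east, : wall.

I call maze.sense on north, and get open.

Calling stack.push on north, — result: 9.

Now I run maze.move on north, which returns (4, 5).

I use maze.sense on east, giving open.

Now I run stack.push on east, which returns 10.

Now I run maze.move on east, giving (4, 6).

I run maze.sense on east, → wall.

Using maze.sense on north, → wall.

Next I call stack.pop, giving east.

I invoke maze.move on west, and observe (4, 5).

Now I run maze.sense on north, yielding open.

Then stack.push on north, yielding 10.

I use maze.move on north, giving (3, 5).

Now I run maze.sense on north, yielding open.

Then stack.push on north, — result: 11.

Now I run maze.move on north, giving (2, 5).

I invoke maze.sense on east, yielding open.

Now I run stack.push on east, : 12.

Then maze.move on east, giving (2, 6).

Calling maze.sense on east, → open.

Next I call stack.push on east, yielding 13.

Then maze.move on east, yielding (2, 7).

I call maze.sense on south, : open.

Then stack.push on south, yielding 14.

I invoke maze.move on south, and see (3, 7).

I use maze.sense on east, and observe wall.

Next I call stack.pop(), : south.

Invoking maze.move on north, giving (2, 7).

Then maze.sense on east, which returns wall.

I invoke maze.sense on north, and get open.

I call stack.push on north, — result: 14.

I use maze.move on north, which returns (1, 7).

I run maze.sense on east, which returns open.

I try stack.push on east, and observe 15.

I run maze.move on east, — result: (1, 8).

I run maze.sense on north, yielding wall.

Now I run stack.pop, and observe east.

Next I call maze.move on west, — result: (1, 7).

Now I run maze.sense on north, — result: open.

I try stack.push on north, and observe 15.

I invoke maze.move on north, giving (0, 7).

I invoke maze.sense on west, — result: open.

Then stack.push on west, giving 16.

I run maze.move on west, yielding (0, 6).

I call maze.sense on south, and get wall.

I invoke maze.sense on west, and observe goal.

Next I call maze.move on west, and observe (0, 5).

Answer: (0, 5)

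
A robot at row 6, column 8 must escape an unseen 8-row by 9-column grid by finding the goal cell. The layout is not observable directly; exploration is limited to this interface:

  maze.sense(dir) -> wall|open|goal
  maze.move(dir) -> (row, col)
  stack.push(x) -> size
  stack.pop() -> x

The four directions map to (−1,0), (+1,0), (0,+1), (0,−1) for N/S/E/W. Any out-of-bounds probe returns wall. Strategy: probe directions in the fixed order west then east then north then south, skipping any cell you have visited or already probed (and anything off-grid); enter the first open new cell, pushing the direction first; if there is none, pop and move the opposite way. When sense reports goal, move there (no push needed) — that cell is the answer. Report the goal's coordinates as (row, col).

;; 1. maze.sense(west) == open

;; 2. stack.push(west) == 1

;; 3. maze.move(west) == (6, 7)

;; 4. maze.sense(west) == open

;; 5. stack.push(west) == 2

;; 6. maze.move(west) == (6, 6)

;; 7. maze.sense(west) == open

;; 8. stack.push(west) == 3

;; 9. maze.move(west) == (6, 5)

;; 10. maze.sense(west) == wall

;; 11. maze.sense(north) == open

;; 12. stack.push(north) == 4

;; 13. maze.move(north) == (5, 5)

;; 14. maze.sense(west) == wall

;; 15. maze.sense(east) == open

;; 16. stack.push(east) == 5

;; 17. maze.move(east) == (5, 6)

;; 18. maze.sense(east) == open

;; 19. stack.push(east) == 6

;; 20. maze.move(east) == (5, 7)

;; 21. maze.sense(east) == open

;; 22. stack.push(east) == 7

;; 23. maze.move(east) == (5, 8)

;; 24. maze.sense(north) == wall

;; 25. stack.pop() == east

;; 26. maze.move(west) == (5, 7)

;; 27. maze.sense(north) == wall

;; 28. stack.pop() == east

;; 29. maze.move(west) == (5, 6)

;; 30. maze.sense(north) == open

;; 31. stack.push(north) == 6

;; 32. maze.move(north) == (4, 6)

;; 33. maze.sense(west) == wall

;; 34. maze.sense(north) == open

;; 35. stack.push(north) == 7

;; 36. maze.move(north) == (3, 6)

;; 37. maze.sense(west) == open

;; 38. stack.push(west) == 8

;; 39. maze.move(west) == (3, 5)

;; 40. maze.sense(west) == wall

;; 41. maze.sense(north) == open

;; 42. stack.push(north) == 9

;; 43. maze.move(north) == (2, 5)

;; 44. maze.sense(west) == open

;; 45. stack.push(west) == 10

;; 46. maze.move(west) == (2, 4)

;; 47. maze.sense(west) == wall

;; 48. maze.sense(north) == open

;; 49. stack.push(north) == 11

;; 50. maze.move(north) == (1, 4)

;; 51. maze.sense(west) == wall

;; 52. maze.sense(east) == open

;; 53. stack.push(east) == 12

;; 54. maze.move(east) == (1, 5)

;; 55. maze.sense(east) == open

;; 56. stack.push(east) == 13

;; 57. maze.move(east) == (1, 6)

;; 58. maze.sense(east) == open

;; 59. stack.push(east) == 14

;; 60. maze.move(east) == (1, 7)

;; 61. maze.sense(east) == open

;; 62. stack.push(east) == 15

;; 63. maze.move(east) == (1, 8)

;; 64. maze.sense(north) == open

;; 65. stack.push(north) == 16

;; 66. maze.move(north) == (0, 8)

;; 67. maze.sense(west) == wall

;; 68. stack.pop() == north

;; 69. maze.move(south) == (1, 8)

;; 70. maze.sense(south) == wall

;; 71. stack.pop() == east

;; 72. maze.move(west) == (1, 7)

;; 73. maze.sense(south) == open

;; 74. stack.push(south) == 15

;; 75. maze.move(south) == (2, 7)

;; 76. maze.sense(west) == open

;; 77. stack.push(west) == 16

;; 78. maze.move(west) == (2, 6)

;; 79. stack.pop() == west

;; 80. maze.move(east) == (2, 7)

;; 81. maze.sense(south) == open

;; 82. stack.push(south) == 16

;; 83. maze.move(south) == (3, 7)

;; 84. maze.sense(east) == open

;; 85. stack.push(east) == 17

;; 86. maze.move(east) == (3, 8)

;; 87. stack.pop() == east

;; 88. maze.move(west) == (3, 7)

;; 89. stack.pop() == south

;; 90. maze.move(north) == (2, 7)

;; 91. stack.pop() == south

;; 92. maze.move(north) == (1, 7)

;; 93. stack.pop() == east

;; 94. maze.move(west) == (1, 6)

;; 95. maze.sense(north) == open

;; 96. stack.push(north) == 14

;; 97. maze.move(north) == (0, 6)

;; 98. maze.sense(west) == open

;; 99. stack.push(west) == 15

;; 100. maze.move(west) == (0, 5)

;; 101. maze.sense(west) == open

;; 102. stack.push(west) == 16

;; 103. maze.move(west) == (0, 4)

;; 104. maze.sense(west) == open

;; 105. stack.push(west) == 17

;; 106. maze.move(west) == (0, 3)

;; 107. maze.sense(west) == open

;; 108. stack.push(west) == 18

;; 109. maze.move(west) == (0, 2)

;; 110. maze.sense(west) == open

;; 111. stack.push(west) == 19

;; 112. maze.move(west) == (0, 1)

;; 113. maze.sense(west) == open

;; 114. stack.push(west) == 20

;; 115. maze.move(west) == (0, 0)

;; 116. maze.sense(south) == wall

;; 117. stack.pop() == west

;; 118. maze.move(east) == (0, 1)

;; 119. maze.sense(south) == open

;; 120. stack.push(south) == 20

;; 121. maze.move(south) == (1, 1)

;; 122. maze.sense(east) == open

;; 123. stack.push(east) == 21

;; 124. maze.move(east) == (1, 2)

;; 125. maze.sense(south) == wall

;; 126. stack.pop() == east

;; 127. maze.move(west) == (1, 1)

;; 128. maze.sense(south) == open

;; 129. stack.push(south) == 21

;; 130. maze.move(south) == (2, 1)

;; 131. maze.sense(west) == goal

;; 132. maze.move(west) == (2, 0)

Answer: (2, 0)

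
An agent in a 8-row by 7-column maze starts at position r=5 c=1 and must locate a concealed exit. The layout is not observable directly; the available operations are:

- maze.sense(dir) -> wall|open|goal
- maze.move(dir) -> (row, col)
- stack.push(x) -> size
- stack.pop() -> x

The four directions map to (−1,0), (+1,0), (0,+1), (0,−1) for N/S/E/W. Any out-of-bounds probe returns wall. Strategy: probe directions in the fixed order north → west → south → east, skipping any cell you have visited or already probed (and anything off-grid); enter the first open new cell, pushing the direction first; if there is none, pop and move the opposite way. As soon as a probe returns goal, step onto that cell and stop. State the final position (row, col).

==> maze.sense(north)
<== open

==> stack.push(north)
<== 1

==> maze.move(north)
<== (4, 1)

==> maze.sense(north)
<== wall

==> maze.sense(west)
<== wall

==> maze.sense(east)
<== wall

==> stack.pop()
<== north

==> maze.move(south)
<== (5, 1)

==> maze.sense(west)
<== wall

==> maze.sense(south)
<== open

==> stack.push(south)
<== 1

==> maze.move(south)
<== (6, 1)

==> maze.sense(west)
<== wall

==> maze.sense(south)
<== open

==> stack.push(south)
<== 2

==> maze.move(south)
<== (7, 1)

==> maze.sense(west)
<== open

==> stack.push(west)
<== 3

==> maze.move(west)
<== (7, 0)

==> stack.pop()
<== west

==> maze.move(east)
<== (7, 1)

==> maze.sense(east)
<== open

==> stack.push(east)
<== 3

==> maze.move(east)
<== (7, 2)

==> maze.sense(north)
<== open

==> stack.push(north)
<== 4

==> maze.move(north)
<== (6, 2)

==> maze.sense(north)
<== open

==> stack.push(north)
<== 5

==> maze.move(north)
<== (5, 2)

==> maze.sense(east)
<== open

==> stack.push(east)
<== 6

==> maze.move(east)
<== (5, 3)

==> maze.sense(north)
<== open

==> stack.push(north)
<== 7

==> maze.move(north)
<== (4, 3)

==> maze.sense(north)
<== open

==> stack.push(north)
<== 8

==> maze.move(north)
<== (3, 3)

==> maze.sense(north)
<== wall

==> maze.sense(west)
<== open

==> stack.push(west)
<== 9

==> maze.move(west)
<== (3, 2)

==> maze.sense(north)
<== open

==> stack.push(north)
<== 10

==> maze.move(north)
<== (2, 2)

==> maze.sense(north)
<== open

==> stack.push(north)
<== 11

==> maze.move(north)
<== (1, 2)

==> maze.sense(north)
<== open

==> stack.push(north)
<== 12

==> maze.move(north)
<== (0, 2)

==> maze.sense(west)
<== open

==> stack.push(west)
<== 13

==> maze.move(west)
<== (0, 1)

==> maze.sense(west)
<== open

==> stack.push(west)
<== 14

==> maze.move(west)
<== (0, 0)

==> maze.sense(south)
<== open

==> stack.push(south)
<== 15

==> maze.move(south)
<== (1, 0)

==> maze.sense(south)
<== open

==> stack.push(south)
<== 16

==> maze.move(south)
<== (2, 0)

==> maze.sense(south)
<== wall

==> maze.sense(east)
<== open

==> stack.push(east)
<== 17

==> maze.move(east)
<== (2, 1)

==> maze.sense(north)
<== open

==> stack.push(north)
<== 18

==> maze.move(north)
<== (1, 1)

==> stack.pop()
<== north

==> maze.move(south)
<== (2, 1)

==> stack.pop()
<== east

==> maze.move(west)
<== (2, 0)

==> stack.pop()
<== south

==> maze.move(north)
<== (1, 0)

==> stack.pop()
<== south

==> maze.move(north)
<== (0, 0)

==> stack.pop()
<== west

==> maze.move(east)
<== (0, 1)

==> stack.pop()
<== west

==> maze.move(east)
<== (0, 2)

==> maze.sense(east)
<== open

==> stack.push(east)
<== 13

==> maze.move(east)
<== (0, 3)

==> maze.sense(south)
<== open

==> stack.push(south)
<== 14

==> maze.move(south)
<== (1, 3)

==> maze.sense(east)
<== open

==> stack.push(east)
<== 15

==> maze.move(east)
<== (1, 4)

==> maze.sense(north)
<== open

==> stack.push(north)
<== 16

==> maze.move(north)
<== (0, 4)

==> maze.sense(east)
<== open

==> stack.push(east)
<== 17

==> maze.move(east)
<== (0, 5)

==> maze.sense(south)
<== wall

==> maze.sense(east)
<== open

==> stack.push(east)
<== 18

==> maze.move(east)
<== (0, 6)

==> maze.sense(south)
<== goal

==> maze.move(south)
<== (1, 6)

Answer: (1, 6)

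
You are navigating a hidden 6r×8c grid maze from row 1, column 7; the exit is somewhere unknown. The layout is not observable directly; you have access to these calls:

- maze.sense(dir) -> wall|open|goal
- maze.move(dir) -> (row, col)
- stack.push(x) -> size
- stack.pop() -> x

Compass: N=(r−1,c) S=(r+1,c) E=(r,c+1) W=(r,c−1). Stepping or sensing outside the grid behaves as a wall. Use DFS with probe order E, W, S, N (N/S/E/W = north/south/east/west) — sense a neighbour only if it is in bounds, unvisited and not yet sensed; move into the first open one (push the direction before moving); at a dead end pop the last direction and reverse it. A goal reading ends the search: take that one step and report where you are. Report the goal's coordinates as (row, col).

# maze.sense(dir: west) => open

# stack.push(x: west) => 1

# maze.move(dir: west) => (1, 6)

# maze.sense(dir: west) => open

# stack.push(x: west) => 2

# maze.move(dir: west) => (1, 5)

# maze.sense(dir: west) => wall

# maze.sense(dir: south) => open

# stack.push(x: south) => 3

# maze.move(dir: south) => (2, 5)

# maze.sense(dir: east) => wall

# maze.sense(dir: west) => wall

# maze.sense(dir: south) => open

# stack.push(x: south) => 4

# maze.move(dir: south) => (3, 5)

# maze.sense(dir: east) => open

# stack.push(x: east) => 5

# maze.move(dir: east) => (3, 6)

# maze.sense(dir: east) => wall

# maze.sense(dir: south) => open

# stack.push(x: south) => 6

# maze.move(dir: south) => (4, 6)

# maze.sense(dir: east) => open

# stack.push(x: east) => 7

# maze.move(dir: east) => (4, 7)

# maze.sense(dir: south) => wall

# stack.pop() => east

# maze.move(dir: west) => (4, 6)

# maze.sense(dir: west) => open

# stack.push(x: west) => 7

# maze.move(dir: west) => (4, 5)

# maze.sense(dir: west) => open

# stack.push(x: west) => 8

# maze.move(dir: west) => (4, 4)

# maze.sense(dir: west) => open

# stack.push(x: west) => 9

# maze.move(dir: west) => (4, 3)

# maze.sense(dir: west) => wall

# maze.sense(dir: south) => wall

# maze.sense(dir: north) => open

# stack.push(x: north) => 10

# maze.move(dir: north) => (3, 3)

# maze.sense(dir: east) => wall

# maze.sense(dir: west) => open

# stack.push(x: west) => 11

# maze.move(dir: west) => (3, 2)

# maze.sense(dir: west) => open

# stack.push(x: west) => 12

# maze.move(dir: west) => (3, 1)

# maze.sense(dir: west) => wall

# maze.sense(dir: south) => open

# stack.push(x: south) => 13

# maze.move(dir: south) => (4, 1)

# maze.sense(dir: west) => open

# stack.push(x: west) => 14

# maze.move(dir: west) => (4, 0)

# maze.sense(dir: south) => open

# stack.push(x: south) => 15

# maze.move(dir: south) => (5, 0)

# maze.sense(dir: east) => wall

# stack.pop() => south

# maze.move(dir: north) => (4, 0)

# stack.pop() => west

# maze.move(dir: east) => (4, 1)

# stack.pop() => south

# maze.move(dir: north) => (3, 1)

# maze.sense(dir: north) => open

# stack.push(x: north) => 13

# maze.move(dir: north) => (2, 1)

# maze.sense(dir: east) => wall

# maze.sense(dir: west) => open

# stack.push(x: west) => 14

# maze.move(dir: west) => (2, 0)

# maze.sense(dir: north) => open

# stack.push(x: north) => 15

# maze.move(dir: north) => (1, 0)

# maze.sense(dir: east) => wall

# maze.sense(dir: north) => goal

# maze.move(dir: north) => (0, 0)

Answer: (0, 0)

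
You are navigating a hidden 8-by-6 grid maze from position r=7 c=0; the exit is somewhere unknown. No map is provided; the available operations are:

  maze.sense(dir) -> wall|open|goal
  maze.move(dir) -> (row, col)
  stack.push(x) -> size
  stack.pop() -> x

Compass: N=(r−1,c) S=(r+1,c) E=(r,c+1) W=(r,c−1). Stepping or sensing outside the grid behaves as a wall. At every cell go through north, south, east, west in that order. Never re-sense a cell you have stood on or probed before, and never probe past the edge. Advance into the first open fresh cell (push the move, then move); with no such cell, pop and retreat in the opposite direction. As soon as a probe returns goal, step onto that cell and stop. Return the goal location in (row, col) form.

Then sense passing dir: north, giving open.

I use push passing x: north, which returns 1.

I use move passing dir: north, : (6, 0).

I invoke sense passing dir: north, → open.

I try push passing x: north, and get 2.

Now I run move passing dir: north, and get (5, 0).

I try sense passing dir: north, and observe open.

Using push passing x: north, yielding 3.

I try move passing dir: north, which returns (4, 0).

I use sense passing dir: north, and observe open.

Using push passing x: north, : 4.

I run move passing dir: north, giving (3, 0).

Invoking sense passing dir: north, → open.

I use push passing x: north, — result: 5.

I try move passing dir: north, : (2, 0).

I try sense passing dir: north, — result: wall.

Calling sense passing dir: east, giving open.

I use push passing x: east, and see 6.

Invoking move passing dir: east, which returns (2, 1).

Calling sense passing dir: north, : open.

I use push passing x: north, → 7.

I use move passing dir: north, → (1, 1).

I use sense passing dir: north, and see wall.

Using sense passing dir: east, → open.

Calling push passing x: east, : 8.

Then move passing dir: east, and get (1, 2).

Now I run sense passing dir: north, and get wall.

Invoking sense passing dir: south, and get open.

I try push passing x: south, and observe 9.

I invoke move passing dir: south, and observe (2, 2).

Then sense passing dir: south, yielding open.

Then push passing x: south, → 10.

I invoke move passing dir: south, — result: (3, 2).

Then sense passing dir: south, : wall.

I use sense passing dir: east, and observe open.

I call push passing x: east, — result: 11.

Next I call move passing dir: east, → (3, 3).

I try sense passing dir: north, and see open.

Next I call push passing x: north, : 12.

I use move passing dir: north, and see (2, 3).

I use sense passing dir: north, and observe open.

I call push passing x: north, : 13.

I use move passing dir: north, → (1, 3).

Using sense passing dir: north, → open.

Then push passing x: north, and observe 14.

I call move passing dir: north, → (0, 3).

I call sense passing dir: east, → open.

I run push passing x: east, and get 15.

Next I call move passing dir: east, → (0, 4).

I call sense passing dir: south, and observe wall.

Now I run sense passing dir: east, : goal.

Then move passing dir: east, yielding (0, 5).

Answer: (0, 5)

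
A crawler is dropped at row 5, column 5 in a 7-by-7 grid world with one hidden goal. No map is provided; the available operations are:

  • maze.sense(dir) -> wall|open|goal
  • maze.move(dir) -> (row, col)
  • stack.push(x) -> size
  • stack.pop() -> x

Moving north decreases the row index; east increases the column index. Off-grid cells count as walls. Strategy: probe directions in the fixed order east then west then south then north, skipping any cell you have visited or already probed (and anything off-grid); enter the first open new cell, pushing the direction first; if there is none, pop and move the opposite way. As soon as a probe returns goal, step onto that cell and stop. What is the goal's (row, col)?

Invoking maze.sense(dir→east), and observe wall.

I run maze.sense(dir→west), and get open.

Calling stack.push(x→west), and see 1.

Next I call maze.move(dir→west), : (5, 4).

Using maze.sense(dir→west), and see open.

Now I run stack.push(x→west), which returns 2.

Calling maze.move(dir→west), which returns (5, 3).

I invoke maze.sense(dir→west), and observe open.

I try stack.push(x→west), which returns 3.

I invoke maze.move(dir→west), — result: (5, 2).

I invoke maze.sense(dir→west), yielding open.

I call stack.push(x→west), and see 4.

I run maze.move(dir→west), : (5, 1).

Now I run maze.sense(dir→west), and see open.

Invoking stack.push(x→west), and see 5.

I invoke maze.move(dir→west), : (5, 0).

I invoke maze.sense(dir→south), : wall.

I try maze.sense(dir→north), and observe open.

Invoking stack.push(x→north), and observe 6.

Using maze.move(dir→north), → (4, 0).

I invoke maze.sense(dir→east), and get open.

Invoking stack.push(x→east), and observe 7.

Invoking maze.move(dir→east), and observe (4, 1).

Then maze.sense(dir→east), — result: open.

Now I run stack.push(x→east), — result: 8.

Now I run maze.move(dir→east), and get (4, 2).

Then maze.sense(dir→east), yielding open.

Invoking stack.push(x→east), and get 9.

I try maze.move(dir→east), → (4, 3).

I run maze.sense(dir→east), : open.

I invoke stack.push(x→east), which returns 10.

Using maze.move(dir→east), → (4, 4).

I invoke maze.sense(dir→east), — result: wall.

I use maze.sense(dir→north), and see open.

Calling stack.push(x→north), giving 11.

I try maze.move(dir→north), and observe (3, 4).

Now I run maze.sense(dir→east), giving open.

Invoking stack.push(x→east), giving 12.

I use maze.move(dir→east), : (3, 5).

I call maze.sense(dir→east), : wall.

I run maze.sense(dir→north), — result: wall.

I call stack.pop, yielding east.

I invoke maze.move(dir→west), yielding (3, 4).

Invoking maze.sense(dir→west), and see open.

Calling stack.push(x→west), and observe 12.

I use maze.move(dir→west), → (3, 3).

I invoke maze.sense(dir→west), which returns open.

I try stack.push(x→west), and see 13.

Next I call maze.move(dir→west), and observe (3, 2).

I call maze.sense(dir→west), — result: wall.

Next I call maze.sense(dir→north), and get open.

Using stack.push(x→north), : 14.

Using maze.move(dir→north), which returns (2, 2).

I call maze.sense(dir→east), giving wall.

I try maze.sense(dir→west), and observe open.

I use stack.push(x→west), → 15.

Calling maze.move(dir→west), which returns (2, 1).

I try maze.sense(dir→west), → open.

Using stack.push(x→west), → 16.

I try maze.move(dir→west), giving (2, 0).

I call maze.sense(dir→south), yielding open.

Using stack.push(x→south), which returns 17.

Next I call maze.move(dir→south), yielding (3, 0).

I use stack.pop(), which returns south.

Using maze.move(dir→north), : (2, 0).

I invoke maze.sense(dir→north), : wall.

I use stack.pop(), yielding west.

Invoking maze.move(dir→east), and get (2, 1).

Then maze.sense(dir→north), and observe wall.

I run stack.pop, : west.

I try maze.move(dir→east), yielding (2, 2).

I try maze.sense(dir→north), which returns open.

I invoke stack.push(x→north), → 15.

Next I call maze.move(dir→north), and get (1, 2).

I use maze.sense(dir→east), giving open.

Then stack.push(x→east), → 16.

I invoke maze.move(dir→east), — result: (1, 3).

I run maze.sense(dir→east), and see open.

I try stack.push(x→east), giving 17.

Invoking maze.move(dir→east), and get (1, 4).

Using maze.sense(dir→east), → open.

I call stack.push(x→east), and observe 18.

I invoke maze.move(dir→east), — result: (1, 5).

Now I run maze.sense(dir→east), giving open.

Invoking stack.push(x→east), yielding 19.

I use maze.move(dir→east), yielding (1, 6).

I try maze.sense(dir→south), and see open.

I run stack.push(x→south), and see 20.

Then maze.move(dir→south), yielding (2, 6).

I use stack.pop, : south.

Using maze.move(dir→north), and get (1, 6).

I run maze.sense(dir→north), and get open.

Then stack.push(x→north), and get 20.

I use maze.move(dir→north), : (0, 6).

Invoking maze.sense(dir→west), and see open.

I try stack.push(x→west), → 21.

I try maze.move(dir→west), → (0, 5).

I try maze.sense(dir→west), and get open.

I use stack.push(x→west), and observe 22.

Now I run maze.move(dir→west), and see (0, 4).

Calling maze.sense(dir→west), giving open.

I use stack.push(x→west), → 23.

I run maze.move(dir→west), and see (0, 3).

I invoke maze.sense(dir→west), yielding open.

I call stack.push(x→west), and see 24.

Calling maze.move(dir→west), → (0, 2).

Using maze.sense(dir→west), : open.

I run stack.push(x→west), and see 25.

Next I call maze.move(dir→west), giving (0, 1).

I invoke maze.sense(dir→west), which returns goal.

Next I call maze.move(dir→west), → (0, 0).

Answer: (0, 0)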